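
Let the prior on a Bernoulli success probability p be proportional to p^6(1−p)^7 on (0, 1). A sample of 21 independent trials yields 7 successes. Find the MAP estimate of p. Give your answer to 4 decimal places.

p̂_MAP = 0.3824

The prior density ∝ p^6(1−p)^7 is the kernel of Beta(7, 8).
Data: 7 successes in 21 trials. The binomial likelihood contributes p^7(1−p)^14, so the posterior is Beta(7+7, 8+14) = Beta(14, 22).
For Beta(a, b) with a, b > 1 the mode is (a−1)/(a+b−2) = 13/34 ≈ 0.3824.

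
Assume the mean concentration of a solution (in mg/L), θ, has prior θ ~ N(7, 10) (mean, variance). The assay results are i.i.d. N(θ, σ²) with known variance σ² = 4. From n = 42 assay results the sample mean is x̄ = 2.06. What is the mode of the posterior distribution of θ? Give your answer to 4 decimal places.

θ̂_MAP = 2.1066

n = 42, x̄ = 2.06.
For a Normal prior and Normal likelihood with known variance, the posterior is Normal; its mode equals its mean, the precision-weighted average.
Prior precision 1/σ₀² = 1/10 = 0.1; data precision n/σ² = 42/4 = 10.5.
θ̂ = (0.1·7 + 10.5·2.06) / (0.1 + 10.5) = 22.33/10.6 = 2233/1060 ≈ 2.1066.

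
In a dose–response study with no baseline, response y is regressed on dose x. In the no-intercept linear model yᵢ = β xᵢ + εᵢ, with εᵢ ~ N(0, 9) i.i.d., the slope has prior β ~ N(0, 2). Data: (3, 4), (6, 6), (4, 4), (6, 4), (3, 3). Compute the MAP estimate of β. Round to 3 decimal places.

log p(β | y) = −Σ(yᵢ − βxᵢ)²/(2·9) − β²/(2·2) + const.
Setting the derivative to zero: Σxᵢ(yᵢ − βxᵢ)/9 − β/2 = 0, so β = Σxᵢyᵢ / (Σxᵢ² + σ²/τ²).
Σxᵢyᵢ = 3·4 + 6·6 + 4·4 + 6·4 + 3·3 = 97; Σxᵢ² = 106; σ²/τ² = 4.5.
β̂_MAP = 97 / (106 + 4.5) = 97/110.5 ≈ 0.878.

β̂_MAP = 0.878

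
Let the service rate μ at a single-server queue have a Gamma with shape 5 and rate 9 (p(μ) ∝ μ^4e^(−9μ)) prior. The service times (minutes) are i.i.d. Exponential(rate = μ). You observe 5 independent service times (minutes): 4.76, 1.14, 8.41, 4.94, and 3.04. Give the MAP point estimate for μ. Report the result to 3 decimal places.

μ̂_MAP = 0.288

The Exponential(rate=μ) likelihood is ∝ μ^n e^(−μΣtᵢ). Here n = 5 and Σtᵢ = 4.76 + 1.14 + 8.41 + 4.94 + 3.04 = 22.29.
Posterior ∝ μ^4e^(−9μ) · μ^5e^(−22.29μ) = μ^9e^(−31.29μ), i.e. Gamma(10, 31.29).
Mode = (a−1)/b = 9/31.29 ≈ 0.288.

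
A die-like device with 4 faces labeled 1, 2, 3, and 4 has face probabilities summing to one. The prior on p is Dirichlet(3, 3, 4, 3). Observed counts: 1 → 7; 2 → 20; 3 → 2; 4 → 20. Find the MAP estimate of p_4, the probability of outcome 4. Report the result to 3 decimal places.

MAP estimate: 0.379

The posterior is Dirichlet(αᵢ + nᵢ) = Dirichlet(10, 23, 6, 23).
For a Dirichlet(a₁,…,a_K) with all aᵢ > 1, the mode has j-th component (aⱼ − 1)/(Σaᵢ − K).
Here Σaᵢ = 62 and K = 4, so p_4 = (23 − 1)/(62 − 4) = 22/58 ≈ 0.379.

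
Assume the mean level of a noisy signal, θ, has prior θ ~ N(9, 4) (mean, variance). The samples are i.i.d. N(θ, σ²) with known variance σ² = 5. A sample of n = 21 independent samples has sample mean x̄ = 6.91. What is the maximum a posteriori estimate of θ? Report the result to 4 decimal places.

θ̂_MAP = 7.0274

n = 21, x̄ = 6.91.
For a Normal prior and Normal likelihood with known variance, the posterior is Normal; its mode equals its mean, the precision-weighted average.
Prior precision 1/σ₀² = 1/4 = 0.25; data precision n/σ² = 21/5 = 4.2.
θ̂ = (0.25·9 + 4.2·6.91) / (0.25 + 4.2) = 31.272/4.45 = 15636/2225 ≈ 7.0274.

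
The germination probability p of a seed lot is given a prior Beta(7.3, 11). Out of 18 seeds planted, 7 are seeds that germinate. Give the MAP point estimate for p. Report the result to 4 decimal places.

p̂_MAP = 0.3878

Prior: Beta(7.3, 11).
Data: 7 successes in 18 trials. The binomial likelihood contributes p^7(1−p)^11, so the posterior is Beta(7.3+7, 11+11) = Beta(14.3, 22).
For Beta(a, b) with a, b > 1 the mode is (a−1)/(a+b−2) = 13.3/34.3 ≈ 0.3878.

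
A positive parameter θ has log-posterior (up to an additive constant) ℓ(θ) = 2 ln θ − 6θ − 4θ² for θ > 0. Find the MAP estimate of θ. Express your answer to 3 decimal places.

ℓ'(θ) = 2/θ − 6 − 8θ. Setting this to zero and multiplying by θ: 8θ² + 6θ − 2 = 0.
θ = (−6 + √(6² + 4·8·2)) / (2·8) = (−6 + √100) / 16 = (−6 + 10)/16 = 1/4.
ℓ''(θ) = −2/θ² − 8 < 0, confirming a maximum.

θ̂_MAP = 0.250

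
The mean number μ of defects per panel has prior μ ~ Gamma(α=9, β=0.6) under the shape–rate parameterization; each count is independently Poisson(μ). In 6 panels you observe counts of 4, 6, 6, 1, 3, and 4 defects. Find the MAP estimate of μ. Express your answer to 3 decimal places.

Σxᵢ = 4+6+6+1+3+4 = 24, with n = 6.
Posterior ∝ μ^8e^(−0.6μ) · μ^24e^(−6μ) = μ^32e^(−6.6μ), i.e. Gamma(shape=33, rate=6.6).
The mode of a Gamma(a, b) with a ≥ 1 (shape–rate) is (a−1)/b = 32/6.6 ≈ 4.848.

μ̂_MAP = 4.848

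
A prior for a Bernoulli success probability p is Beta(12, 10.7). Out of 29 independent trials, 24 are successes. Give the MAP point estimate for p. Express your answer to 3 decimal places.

p̂_MAP = 0.704

Prior: Beta(12, 10.7).
Data: 24 successes in 29 trials. The binomial likelihood contributes p^24(1−p)^5, so the posterior is Beta(12+24, 10.7+5) = Beta(36, 15.7).
For Beta(a, b) with a, b > 1 the mode is (a−1)/(a+b−2) = 35/49.7 ≈ 0.704.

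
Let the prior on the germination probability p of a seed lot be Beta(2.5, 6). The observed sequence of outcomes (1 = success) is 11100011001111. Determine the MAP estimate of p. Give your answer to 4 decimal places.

Prior: Beta(2.5, 6).
Data: 9 successes in 14 trials (from the sequence). The binomial likelihood contributes p^9(1−p)^5, so the posterior is Beta(2.5+9, 6+5) = Beta(11.5, 11).
For Beta(a, b) with a, b > 1 the mode is (a−1)/(a+b−2) = 10.5/20.5 ≈ 0.5122.

p̂_MAP = 0.5122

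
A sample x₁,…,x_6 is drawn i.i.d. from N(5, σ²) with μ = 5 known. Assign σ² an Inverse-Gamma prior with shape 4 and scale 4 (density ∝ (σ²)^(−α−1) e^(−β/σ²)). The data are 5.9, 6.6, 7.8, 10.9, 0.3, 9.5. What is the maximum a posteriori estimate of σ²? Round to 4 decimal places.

σ̂²_MAP = 6.0225

Sum of squared deviations about the known mean: SS = (5.9−5)² + (6.6−5)² + (7.8−5)² + (10.9−5)² + (0.3−5)² + (9.5−5)² = 88.36.
The Normal likelihood contributes (σ²)^(−n/2) exp(−SS/(2σ²)), so the posterior is Inverse-Gamma(α + n/2, β + SS/2) = Inverse-Gamma(7, 48.18).
The mode of Inverse-Gamma(a, b) is b/(a+1) = 48.18/8 ≈ 6.0225.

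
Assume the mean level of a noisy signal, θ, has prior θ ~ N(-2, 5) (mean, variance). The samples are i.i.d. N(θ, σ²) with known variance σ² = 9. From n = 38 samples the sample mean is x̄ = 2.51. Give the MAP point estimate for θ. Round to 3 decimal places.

n = 38, x̄ = 2.51.
For a Normal prior and Normal likelihood with known variance, the posterior is Normal; its mode equals its mean, the precision-weighted average.
Prior precision 1/σ₀² = 1/5 = 0.2; data precision n/σ² = 38/9.
θ̂ = (0.2·(-2) + (38/9)·2.51) / (0.2 + 38/9) = (4589/450)/(199/45) = 4589/1990 ≈ 2.306.

θ̂_MAP = 2.306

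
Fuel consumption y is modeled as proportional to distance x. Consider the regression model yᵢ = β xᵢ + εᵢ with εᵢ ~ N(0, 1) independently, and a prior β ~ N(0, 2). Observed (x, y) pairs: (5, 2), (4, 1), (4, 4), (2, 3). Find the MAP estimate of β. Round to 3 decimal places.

log p(β | y) = −Σ(yᵢ − βxᵢ)²/(2·1) − β²/(2·2) + const.
Setting the derivative to zero: Σxᵢ(yᵢ − βxᵢ)/1 − β/2 = 0, so β = Σxᵢyᵢ / (Σxᵢ² + σ²/τ²).
Σxᵢyᵢ = 5·2 + 4·1 + 4·4 + 2·3 = 36; Σxᵢ² = 61; σ²/τ² = 0.5.
β̂_MAP = 36 / (61 + 0.5) = 36/61.5 ≈ 0.585.

β̂_MAP = 0.585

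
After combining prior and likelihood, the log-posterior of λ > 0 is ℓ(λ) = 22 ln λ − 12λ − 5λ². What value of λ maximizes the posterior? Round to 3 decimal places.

ℓ'(λ) = 22/λ − 12 − 10λ. Setting this to zero and multiplying by λ: 10λ² + 12λ − 22 = 0.
λ = (−12 + √(12² + 4·10·22)) / (2·10) = (−12 + √1024) / 20 = (−12 + 32)/20 = 1.
ℓ''(λ) = −22/λ² − 10 < 0, confirming a maximum.

λ̂_MAP = 1.000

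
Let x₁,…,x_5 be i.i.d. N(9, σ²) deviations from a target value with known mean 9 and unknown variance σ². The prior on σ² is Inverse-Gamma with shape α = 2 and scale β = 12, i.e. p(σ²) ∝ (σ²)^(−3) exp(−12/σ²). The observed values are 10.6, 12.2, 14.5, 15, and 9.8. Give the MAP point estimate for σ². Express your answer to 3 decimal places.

σ̂²_MAP = 9.426

Sum of squared deviations about the known mean: SS = (10.6−9)² + (12.2−9)² + (14.5−9)² + (15−9)² + (9.8−9)² = 79.69.
The Normal likelihood contributes (σ²)^(−n/2) exp(−SS/(2σ²)), so the posterior is Inverse-Gamma(α + n/2, β + SS/2) = Inverse-Gamma(4.5, 51.845).
The mode of Inverse-Gamma(a, b) is b/(a+1) = 51.845/5.5 ≈ 9.426.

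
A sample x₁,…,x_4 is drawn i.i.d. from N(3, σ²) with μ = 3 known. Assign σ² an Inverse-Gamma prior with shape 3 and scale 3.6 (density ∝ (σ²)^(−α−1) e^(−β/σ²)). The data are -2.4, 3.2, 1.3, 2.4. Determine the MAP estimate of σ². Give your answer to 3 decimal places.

Sum of squared deviations about the known mean: SS = (-2.4−3)² + (3.2−3)² + (1.3−3)² + (2.4−3)² = 32.45.
The Normal likelihood contributes (σ²)^(−n/2) exp(−SS/(2σ²)), so the posterior is Inverse-Gamma(α + n/2, β + SS/2) = Inverse-Gamma(5, 19.825).
The mode of Inverse-Gamma(a, b) is b/(a+1) = 19.825/6 ≈ 3.304.

σ̂²_MAP = 3.304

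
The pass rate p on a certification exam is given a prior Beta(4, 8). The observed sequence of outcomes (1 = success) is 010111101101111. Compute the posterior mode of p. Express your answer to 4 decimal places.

Prior: Beta(4, 8).
Data: 11 successes in 15 trials (from the sequence). The binomial likelihood contributes p^11(1−p)^4, so the posterior is Beta(4+11, 8+4) = Beta(15, 12).
For Beta(a, b) with a, b > 1 the mode is (a−1)/(a+b−2) = 14/25 ≈ 0.5600.

p̂_MAP = 0.5600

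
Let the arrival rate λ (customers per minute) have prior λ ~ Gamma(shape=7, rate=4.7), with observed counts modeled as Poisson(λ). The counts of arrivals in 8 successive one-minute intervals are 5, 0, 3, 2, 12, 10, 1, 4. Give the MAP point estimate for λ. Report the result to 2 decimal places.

λ̂_MAP = 3.39

Σxᵢ = 5+0+3+2+12+10+1+4 = 37, with n = 8.
Posterior ∝ λ^6e^(−4.7λ) · λ^37e^(−8λ) = λ^43e^(−12.7λ), i.e. Gamma(shape=44, rate=12.7).
The mode of a Gamma(a, b) with a ≥ 1 (shape–rate) is (a−1)/b = 43/12.7 ≈ 3.39.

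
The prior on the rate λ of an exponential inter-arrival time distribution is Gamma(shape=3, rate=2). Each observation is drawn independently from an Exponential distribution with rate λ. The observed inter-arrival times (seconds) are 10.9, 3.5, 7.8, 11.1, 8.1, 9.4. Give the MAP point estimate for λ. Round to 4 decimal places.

The Exponential(rate=λ) likelihood is ∝ λ^n e^(−λΣtᵢ). Here n = 6 and Σtᵢ = 10.9 + 3.5 + 7.8 + 11.1 + 8.1 + 9.4 = 50.8.
Posterior ∝ λ^2e^(−2λ) · λ^6e^(−50.8λ) = λ^8e^(−52.8λ), i.e. Gamma(9, 52.8).
Mode = (a−1)/b = 8/52.8 ≈ 0.1515.

λ̂_MAP = 0.1515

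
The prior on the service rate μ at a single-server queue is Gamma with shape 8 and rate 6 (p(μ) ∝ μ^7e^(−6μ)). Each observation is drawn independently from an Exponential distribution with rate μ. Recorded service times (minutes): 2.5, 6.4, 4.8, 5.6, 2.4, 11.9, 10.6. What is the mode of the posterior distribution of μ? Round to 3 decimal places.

μ̂_MAP = 0.279

The Exponential(rate=μ) likelihood is ∝ μ^n e^(−μΣtᵢ). Here n = 7 and Σtᵢ = 2.5 + 6.4 + 4.8 + 5.6 + 2.4 + 11.9 + 10.6 = 44.2.
Posterior ∝ μ^7e^(−6μ) · μ^7e^(−44.2μ) = μ^14e^(−50.2μ), i.e. Gamma(15, 50.2).
Mode = (a−1)/b = 14/50.2 ≈ 0.279.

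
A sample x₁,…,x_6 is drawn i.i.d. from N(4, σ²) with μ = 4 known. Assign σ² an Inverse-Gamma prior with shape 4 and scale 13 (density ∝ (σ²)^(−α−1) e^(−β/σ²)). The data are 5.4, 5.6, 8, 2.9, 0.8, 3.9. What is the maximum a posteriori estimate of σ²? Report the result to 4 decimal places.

Sum of squared deviations about the known mean: SS = (5.4−4)² + (5.6−4)² + (8−4)² + (2.9−4)² + (0.8−4)² + (3.9−4)² = 31.98.
The Normal likelihood contributes (σ²)^(−n/2) exp(−SS/(2σ²)), so the posterior is Inverse-Gamma(α + n/2, β + SS/2) = Inverse-Gamma(7, 28.99).
The mode of Inverse-Gamma(a, b) is b/(a+1) = 28.99/8 ≈ 3.6238.

σ̂²_MAP = 3.6238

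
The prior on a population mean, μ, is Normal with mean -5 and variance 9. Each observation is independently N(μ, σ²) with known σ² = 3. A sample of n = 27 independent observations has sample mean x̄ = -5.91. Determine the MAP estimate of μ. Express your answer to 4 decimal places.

μ̂_MAP = -5.8989

n = 27, x̄ = -5.91.
For a Normal prior and Normal likelihood with known variance, the posterior is Normal; its mode equals its mean, the precision-weighted average.
Prior precision 1/σ₀² = 1/9; data precision n/σ² = 27/3 = 9.
μ̂ = ((1/9)·(-5) + 9·(-5.91)) / (1/9 + 9) = (-48371/900)/(82/9) = -48371/8200 ≈ -5.8989.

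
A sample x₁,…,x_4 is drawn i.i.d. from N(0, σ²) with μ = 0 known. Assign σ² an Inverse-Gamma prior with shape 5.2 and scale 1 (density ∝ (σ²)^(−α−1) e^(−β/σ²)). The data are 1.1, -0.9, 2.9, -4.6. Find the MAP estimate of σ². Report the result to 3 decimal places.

σ̂²_MAP = 2.048

Sum of squared deviations about the known mean: SS = (1.1−0)² + (-0.9−0)² + (2.9−0)² + (-4.6−0)² = 31.59.
The Normal likelihood contributes (σ²)^(−n/2) exp(−SS/(2σ²)), so the posterior is Inverse-Gamma(α + n/2, β + SS/2) = Inverse-Gamma(7.2, 16.795).
The mode of Inverse-Gamma(a, b) is b/(a+1) = 16.795/8.2 ≈ 2.048.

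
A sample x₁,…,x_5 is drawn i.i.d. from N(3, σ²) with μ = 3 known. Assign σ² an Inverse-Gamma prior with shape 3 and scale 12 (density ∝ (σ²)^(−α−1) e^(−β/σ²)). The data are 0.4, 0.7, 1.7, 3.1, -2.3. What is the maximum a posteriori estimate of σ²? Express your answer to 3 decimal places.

σ̂²_MAP = 5.065

Sum of squared deviations about the known mean: SS = (0.4−3)² + (0.7−3)² + (1.7−3)² + (3.1−3)² + (-2.3−3)² = 41.84.
The Normal likelihood contributes (σ²)^(−n/2) exp(−SS/(2σ²)), so the posterior is Inverse-Gamma(α + n/2, β + SS/2) = Inverse-Gamma(5.5, 32.92).
The mode of Inverse-Gamma(a, b) is b/(a+1) = 32.92/6.5 ≈ 5.065.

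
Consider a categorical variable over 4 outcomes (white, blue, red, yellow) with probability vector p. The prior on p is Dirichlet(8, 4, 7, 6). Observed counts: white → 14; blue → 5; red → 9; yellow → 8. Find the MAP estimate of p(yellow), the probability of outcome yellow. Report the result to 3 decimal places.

MAP estimate of p(yellow) = 0.228

The posterior is Dirichlet(αᵢ + nᵢ) = Dirichlet(22, 9, 16, 14).
For a Dirichlet(a₁,…,a_K) with all aᵢ > 1, the mode has j-th component (aⱼ − 1)/(Σaᵢ − K).
Here Σaᵢ = 61 and K = 4, so p(yellow) = (14 − 1)/(61 − 4) = 13/57 ≈ 0.228.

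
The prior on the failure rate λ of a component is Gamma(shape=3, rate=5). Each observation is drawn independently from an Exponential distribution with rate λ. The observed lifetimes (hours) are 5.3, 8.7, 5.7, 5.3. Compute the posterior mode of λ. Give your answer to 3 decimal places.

λ̂_MAP = 0.200

The Exponential(rate=λ) likelihood is ∝ λ^n e^(−λΣtᵢ). Here n = 4 and Σtᵢ = 5.3 + 8.7 + 5.7 + 5.3 = 25.
Posterior ∝ λ^2e^(−5λ) · λ^4e^(−25λ) = λ^6e^(−30λ), i.e. Gamma(7, 30).
Mode = (a−1)/b = 6/30 ≈ 0.200.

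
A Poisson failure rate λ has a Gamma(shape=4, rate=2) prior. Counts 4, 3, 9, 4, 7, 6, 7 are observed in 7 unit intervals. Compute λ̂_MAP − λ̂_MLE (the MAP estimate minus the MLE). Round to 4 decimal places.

MAP − MLE = -0.9365

Σxᵢ = 40. Posterior is Gamma(44, 9); MAP = (44−1)/9 = 43/9 ≈ 4.77778.
MLE = x̄ = 40/7 ≈ 5.71429.
Difference = 43/9 − 40/7 = -59/63 ≈ -0.9365.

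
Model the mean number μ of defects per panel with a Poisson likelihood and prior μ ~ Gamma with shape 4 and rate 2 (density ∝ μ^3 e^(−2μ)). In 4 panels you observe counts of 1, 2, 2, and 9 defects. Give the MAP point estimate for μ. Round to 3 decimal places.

μ̂_MAP = 2.833

Σxᵢ = 1+2+2+9 = 14, with n = 4.
Posterior ∝ μ^3e^(−2μ) · μ^14e^(−4μ) = μ^17e^(−6μ), i.e. Gamma(shape=18, rate=6).
The mode of a Gamma(a, b) with a ≥ 1 (shape–rate) is (a−1)/b = 17/6 ≈ 2.833.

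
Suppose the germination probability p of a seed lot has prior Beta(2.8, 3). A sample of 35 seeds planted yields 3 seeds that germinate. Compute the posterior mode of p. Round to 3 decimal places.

Prior: Beta(2.8, 3).
Data: 3 successes in 35 trials. The binomial likelihood contributes p^3(1−p)^32, so the posterior is Beta(2.8+3, 3+32) = Beta(5.8, 35).
For Beta(a, b) with a, b > 1 the mode is (a−1)/(a+b−2) = 4.8/38.8 ≈ 0.124.

p̂_MAP = 0.124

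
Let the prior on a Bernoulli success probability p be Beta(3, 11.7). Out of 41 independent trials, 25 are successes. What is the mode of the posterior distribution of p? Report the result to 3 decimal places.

Prior: Beta(3, 11.7).
Data: 25 successes in 41 trials. The binomial likelihood contributes p^25(1−p)^16, so the posterior is Beta(3+25, 11.7+16) = Beta(28, 27.7).
For Beta(a, b) with a, b > 1 the mode is (a−1)/(a+b−2) = 27/53.7 ≈ 0.503.

p̂_MAP = 0.503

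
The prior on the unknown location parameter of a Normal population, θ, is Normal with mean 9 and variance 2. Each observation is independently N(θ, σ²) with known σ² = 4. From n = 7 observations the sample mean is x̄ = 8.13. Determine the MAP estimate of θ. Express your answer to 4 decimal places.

n = 7, x̄ = 8.13.
For a Normal prior and Normal likelihood with known variance, the posterior is Normal; its mode equals its mean, the precision-weighted average.
Prior precision 1/σ₀² = 1/2 = 0.5; data precision n/σ² = 7/4 = 1.75.
θ̂ = (0.5·9 + 1.75·8.13) / (0.5 + 1.75) = 18.7275/2.25 = 2497/300 ≈ 8.3233.

θ̂_MAP = 8.3233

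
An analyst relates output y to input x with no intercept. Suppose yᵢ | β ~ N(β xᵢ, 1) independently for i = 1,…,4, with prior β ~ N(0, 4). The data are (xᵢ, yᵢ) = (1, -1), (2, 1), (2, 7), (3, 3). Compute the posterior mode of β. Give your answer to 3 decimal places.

β̂_MAP = 1.315

log p(β | y) = −Σ(yᵢ − βxᵢ)²/(2·1) − β²/(2·4) + const.
Setting the derivative to zero: Σxᵢ(yᵢ − βxᵢ)/1 − β/4 = 0, so β = Σxᵢyᵢ / (Σxᵢ² + σ²/τ²).
Σxᵢyᵢ = 1·(-1) + 2·1 + 2·7 + 3·3 = 24; Σxᵢ² = 18; σ²/τ² = 0.25.
β̂_MAP = 24 / (18 + 0.25) = 24/18.25 ≈ 1.315.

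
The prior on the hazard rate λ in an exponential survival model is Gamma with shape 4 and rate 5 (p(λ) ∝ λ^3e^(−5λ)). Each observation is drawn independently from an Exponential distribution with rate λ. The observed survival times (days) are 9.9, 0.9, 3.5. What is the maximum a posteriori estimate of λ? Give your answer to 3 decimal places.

The Exponential(rate=λ) likelihood is ∝ λ^n e^(−λΣtᵢ). Here n = 3 and Σtᵢ = 9.9 + 0.9 + 3.5 = 14.3.
Posterior ∝ λ^3e^(−5λ) · λ^3e^(−14.3λ) = λ^6e^(−19.3λ), i.e. Gamma(7, 19.3).
Mode = (a−1)/b = 6/19.3 ≈ 0.311.

λ̂_MAP = 0.311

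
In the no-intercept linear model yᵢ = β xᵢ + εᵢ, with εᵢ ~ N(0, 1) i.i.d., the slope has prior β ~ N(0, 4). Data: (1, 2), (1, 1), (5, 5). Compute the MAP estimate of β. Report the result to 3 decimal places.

β̂_MAP = 1.028

log p(β | y) = −Σ(yᵢ − βxᵢ)²/(2·1) − β²/(2·4) + const.
Setting the derivative to zero: Σxᵢ(yᵢ − βxᵢ)/1 − β/4 = 0, so β = Σxᵢyᵢ / (Σxᵢ² + σ²/τ²).
Σxᵢyᵢ = 1·2 + 1·1 + 5·5 = 28; Σxᵢ² = 27; σ²/τ² = 0.25.
β̂_MAP = 28 / (27 + 0.25) = 28/27.25 ≈ 1.028.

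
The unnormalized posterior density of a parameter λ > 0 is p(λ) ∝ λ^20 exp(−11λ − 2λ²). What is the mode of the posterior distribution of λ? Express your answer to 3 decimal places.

ℓ'(λ) = 20/λ − 11 − 4λ. Setting this to zero and multiplying by λ: 4λ² + 11λ − 20 = 0.
λ = (−11 + √(11² + 4·4·20)) / (2·4) = (−11 + √441) / 8 = (−11 + 21)/8 = 5/4.
ℓ''(λ) = −20/λ² − 4 < 0, confirming a maximum.

λ̂_MAP = 1.250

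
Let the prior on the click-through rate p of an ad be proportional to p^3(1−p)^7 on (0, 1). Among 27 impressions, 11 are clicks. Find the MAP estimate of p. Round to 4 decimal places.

p̂_MAP = 0.3784

The prior density ∝ p^3(1−p)^7 is the kernel of Beta(4, 8).
Data: 11 successes in 27 trials. The binomial likelihood contributes p^11(1−p)^16, so the posterior is Beta(4+11, 8+16) = Beta(15, 24).
For Beta(a, b) with a, b > 1 the mode is (a−1)/(a+b−2) = 14/37 ≈ 0.3784.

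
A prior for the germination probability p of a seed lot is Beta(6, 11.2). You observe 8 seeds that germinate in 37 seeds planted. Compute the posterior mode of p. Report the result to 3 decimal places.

p̂_MAP = 0.249

Prior: Beta(6, 11.2).
Data: 8 successes in 37 trials. The binomial likelihood contributes p^8(1−p)^29, so the posterior is Beta(6+8, 11.2+29) = Beta(14, 40.2).
For Beta(a, b) with a, b > 1 the mode is (a−1)/(a+b−2) = 13/52.2 ≈ 0.249.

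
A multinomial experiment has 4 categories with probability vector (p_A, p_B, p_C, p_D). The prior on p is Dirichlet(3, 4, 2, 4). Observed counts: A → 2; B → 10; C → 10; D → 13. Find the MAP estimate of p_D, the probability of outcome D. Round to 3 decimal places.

The posterior is Dirichlet(αᵢ + nᵢ) = Dirichlet(5, 14, 12, 17).
For a Dirichlet(a₁,…,a_K) with all aᵢ > 1, the mode has j-th component (aⱼ − 1)/(Σaᵢ − K).
Here Σaᵢ = 48 and K = 4, so p_D = (17 − 1)/(48 − 4) = 16/44 ≈ 0.364.

MAP estimate of p_D = 0.364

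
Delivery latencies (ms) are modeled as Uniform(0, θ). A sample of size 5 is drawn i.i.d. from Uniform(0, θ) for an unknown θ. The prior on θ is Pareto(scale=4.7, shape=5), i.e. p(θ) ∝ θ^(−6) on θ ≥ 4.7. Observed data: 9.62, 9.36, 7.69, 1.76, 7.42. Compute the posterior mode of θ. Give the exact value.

θ̂_MAP = 9.62

The Uniform(0, θ) likelihood is θ^(−n) for θ ≥ max(xᵢ), zero otherwise. Here max(xᵢ) = 9.62.
Posterior ∝ θ^(−6) · θ^(−5) = θ^(−11) on θ ≥ max(4.7, 9.62) = 9.62.
This density is strictly decreasing in θ, so the posterior mode lies at the lower boundary of the support.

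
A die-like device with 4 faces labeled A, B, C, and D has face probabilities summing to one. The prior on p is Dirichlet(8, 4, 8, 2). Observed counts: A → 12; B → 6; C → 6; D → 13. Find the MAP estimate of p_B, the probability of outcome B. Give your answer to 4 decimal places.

MAP estimate of p_B = 0.1636

The posterior is Dirichlet(αᵢ + nᵢ) = Dirichlet(20, 10, 14, 15).
For a Dirichlet(a₁,…,a_K) with all aᵢ > 1, the mode has j-th component (aⱼ − 1)/(Σaᵢ − K).
Here Σaᵢ = 59 and K = 4, so p_B = (10 − 1)/(59 − 4) = 9/55 ≈ 0.1636.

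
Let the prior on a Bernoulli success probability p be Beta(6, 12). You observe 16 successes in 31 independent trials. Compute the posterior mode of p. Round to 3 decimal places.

p̂_MAP = 0.447

Prior: Beta(6, 12).
Data: 16 successes in 31 trials. The binomial likelihood contributes p^16(1−p)^15, so the posterior is Beta(6+16, 12+15) = Beta(22, 27).
For Beta(a, b) with a, b > 1 the mode is (a−1)/(a+b−2) = 21/47 ≈ 0.447.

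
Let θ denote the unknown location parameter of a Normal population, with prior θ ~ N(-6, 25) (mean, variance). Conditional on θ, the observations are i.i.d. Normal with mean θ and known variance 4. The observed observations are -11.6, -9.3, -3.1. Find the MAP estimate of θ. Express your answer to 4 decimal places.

n = 3; x̄ = ((-11.6) + (-9.3) + (-3.1))/3 = -24/3 = -8.
For a Normal prior and Normal likelihood with known variance, the posterior is Normal; its mode equals its mean, the precision-weighted average.
Prior precision 1/σ₀² = 1/25 = 0.04; data precision n/σ² = 3/4 = 0.75.
θ̂ = (0.04·(-6) + 0.75·(-8)) / (0.04 + 0.75) = (-6.24)/0.79 = -624/79 ≈ -7.8987.

θ̂_MAP = -7.8987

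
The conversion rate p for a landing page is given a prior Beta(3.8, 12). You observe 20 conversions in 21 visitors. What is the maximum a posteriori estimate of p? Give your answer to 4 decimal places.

Prior: Beta(3.8, 12).
Data: 20 successes in 21 trials. The binomial likelihood contributes p^20(1−p)^1, so the posterior is Beta(3.8+20, 12+1) = Beta(23.8, 13).
For Beta(a, b) with a, b > 1 the mode is (a−1)/(a+b−2) = 22.8/34.8 ≈ 0.6552.

p̂_MAP = 0.6552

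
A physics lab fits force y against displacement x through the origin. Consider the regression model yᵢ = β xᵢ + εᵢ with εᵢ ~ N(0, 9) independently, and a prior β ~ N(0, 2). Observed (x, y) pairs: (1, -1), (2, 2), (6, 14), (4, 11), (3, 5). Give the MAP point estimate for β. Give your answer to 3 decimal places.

β̂_MAP = 2.071

log p(β | y) = −Σ(yᵢ − βxᵢ)²/(2·9) − β²/(2·2) + const.
Setting the derivative to zero: Σxᵢ(yᵢ − βxᵢ)/9 − β/2 = 0, so β = Σxᵢyᵢ / (Σxᵢ² + σ²/τ²).
Σxᵢyᵢ = 1·(-1) + 2·2 + 6·14 + 4·11 + 3·5 = 146; Σxᵢ² = 66; σ²/τ² = 4.5.
β̂_MAP = 146 / (66 + 4.5) = 146/70.5 ≈ 2.071.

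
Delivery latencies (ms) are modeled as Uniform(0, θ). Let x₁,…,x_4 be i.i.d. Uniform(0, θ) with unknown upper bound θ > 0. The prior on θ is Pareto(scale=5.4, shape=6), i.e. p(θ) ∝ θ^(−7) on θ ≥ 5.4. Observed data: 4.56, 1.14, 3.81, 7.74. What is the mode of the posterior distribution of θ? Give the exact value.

θ̂_MAP = 7.74

The Uniform(0, θ) likelihood is θ^(−n) for θ ≥ max(xᵢ), zero otherwise. Here max(xᵢ) = 7.74.
Posterior ∝ θ^(−7) · θ^(−4) = θ^(−11) on θ ≥ max(5.4, 7.74) = 7.74.
This density is strictly decreasing in θ, so the posterior mode lies at the lower boundary of the support.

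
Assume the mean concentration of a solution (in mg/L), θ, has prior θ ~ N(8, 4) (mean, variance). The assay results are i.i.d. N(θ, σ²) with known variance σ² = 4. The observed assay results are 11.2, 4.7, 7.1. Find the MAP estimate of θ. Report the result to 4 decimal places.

θ̂_MAP = 7.7500

n = 3; x̄ = (11.2 + 4.7 + 7.1)/3 = 23/3 = 23/3 ≈ 7.6667.
For a Normal prior and Normal likelihood with known variance, the posterior is Normal; its mode equals its mean, the precision-weighted average.
Prior precision 1/σ₀² = 1/4 = 0.25; data precision n/σ² = 3/4 = 0.75.
θ̂ = (0.25·8 + 0.75·(23/3)) / (0.25 + 0.75) = 7.75/1 = 7.7500.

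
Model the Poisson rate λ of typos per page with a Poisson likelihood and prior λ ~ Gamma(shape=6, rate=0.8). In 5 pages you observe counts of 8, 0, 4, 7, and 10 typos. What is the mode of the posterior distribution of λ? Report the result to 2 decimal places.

Σxᵢ = 8+0+4+7+10 = 29, with n = 5.
Posterior ∝ λ^5e^(−0.8λ) · λ^29e^(−5λ) = λ^34e^(−5.8λ), i.e. Gamma(shape=35, rate=5.8).
The mode of a Gamma(a, b) with a ≥ 1 (shape–rate) is (a−1)/b = 34/5.8 ≈ 5.86.

λ̂_MAP = 5.86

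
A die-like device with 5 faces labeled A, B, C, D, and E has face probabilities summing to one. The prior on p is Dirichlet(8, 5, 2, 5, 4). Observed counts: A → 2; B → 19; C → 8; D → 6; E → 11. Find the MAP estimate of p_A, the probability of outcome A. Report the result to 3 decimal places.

MAP estimate of p_A = 0.138

The posterior is Dirichlet(αᵢ + nᵢ) = Dirichlet(10, 24, 10, 11, 15).
For a Dirichlet(a₁,…,a_K) with all aᵢ > 1, the mode has j-th component (aⱼ − 1)/(Σaᵢ − K).
Here Σaᵢ = 70 and K = 5, so p_A = (10 − 1)/(70 − 5) = 9/65 ≈ 0.138.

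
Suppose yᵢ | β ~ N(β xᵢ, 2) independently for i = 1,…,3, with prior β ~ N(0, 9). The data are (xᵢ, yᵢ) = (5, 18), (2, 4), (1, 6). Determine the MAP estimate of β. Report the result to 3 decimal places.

β̂_MAP = 3.441

log p(β | y) = −Σ(yᵢ − βxᵢ)²/(2·2) − β²/(2·9) + const.
Setting the derivative to zero: Σxᵢ(yᵢ − βxᵢ)/2 − β/9 = 0, so β = Σxᵢyᵢ / (Σxᵢ² + σ²/τ²).
Σxᵢyᵢ = 5·18 + 2·4 + 1·6 = 104; Σxᵢ² = 30; σ²/τ² = 2/9.
β̂_MAP = 104 / (30 + 2/9) = 104/(272/9) = 117/34 ≈ 3.441.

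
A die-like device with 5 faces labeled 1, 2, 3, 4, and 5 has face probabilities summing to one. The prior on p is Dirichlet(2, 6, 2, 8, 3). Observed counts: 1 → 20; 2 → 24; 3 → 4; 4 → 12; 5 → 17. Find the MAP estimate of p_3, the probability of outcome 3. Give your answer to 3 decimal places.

The posterior is Dirichlet(αᵢ + nᵢ) = Dirichlet(22, 30, 6, 20, 20).
For a Dirichlet(a₁,…,a_K) with all aᵢ > 1, the mode has j-th component (aⱼ − 1)/(Σaᵢ − K).
Here Σaᵢ = 98 and K = 5, so p_3 = (6 − 1)/(98 − 5) = 5/93 ≈ 0.054.

MAP estimate: 0.054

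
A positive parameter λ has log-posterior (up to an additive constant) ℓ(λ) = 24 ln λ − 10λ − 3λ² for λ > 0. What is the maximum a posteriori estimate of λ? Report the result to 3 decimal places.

ℓ'(λ) = 24/λ − 10 − 6λ. Setting this to zero and multiplying by λ: 6λ² + 10λ − 24 = 0.
λ = (−10 + √(10² + 4·6·24)) / (2·6) = (−10 + √676) / 12 = (−10 + 26)/12 = 4/3.
ℓ''(λ) = −24/λ² − 6 < 0, confirming a maximum.

λ̂_MAP = 1.333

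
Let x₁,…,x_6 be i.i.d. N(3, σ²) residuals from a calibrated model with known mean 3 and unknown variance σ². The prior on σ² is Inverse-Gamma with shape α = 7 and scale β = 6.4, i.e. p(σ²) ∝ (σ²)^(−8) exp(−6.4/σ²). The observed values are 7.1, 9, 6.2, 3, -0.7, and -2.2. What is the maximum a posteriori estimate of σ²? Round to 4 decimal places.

σ̂²_MAP = 5.2991

Sum of squared deviations about the known mean: SS = (7.1−3)² + (9−3)² + (6.2−3)² + (3−3)² + (-0.7−3)² + (-2.2−3)² = 103.78.
The Normal likelihood contributes (σ²)^(−n/2) exp(−SS/(2σ²)), so the posterior is Inverse-Gamma(α + n/2, β + SS/2) = Inverse-Gamma(10, 58.29).
The mode of Inverse-Gamma(a, b) is b/(a+1) = 58.29/11 ≈ 5.2991.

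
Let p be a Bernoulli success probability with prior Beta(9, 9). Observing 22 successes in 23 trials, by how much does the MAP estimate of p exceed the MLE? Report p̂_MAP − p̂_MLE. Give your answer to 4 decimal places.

MAP − MLE = -0.1873

Posterior is Beta(31, 10); MAP = (31−1)/(41−2) = 30/39 ≈ 0.76923.
MLE ignores the prior: p̂_MLE = k/n = 22/23 ≈ 0.95652.
Difference = 30/39 − 22/23 = -56/299 ≈ -0.1873.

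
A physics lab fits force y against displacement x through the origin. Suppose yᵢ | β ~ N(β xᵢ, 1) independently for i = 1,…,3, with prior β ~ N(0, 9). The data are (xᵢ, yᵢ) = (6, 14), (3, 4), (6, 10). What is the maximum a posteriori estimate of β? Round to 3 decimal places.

log p(β | y) = −Σ(yᵢ − βxᵢ)²/(2·1) − β²/(2·9) + const.
Setting the derivative to zero: Σxᵢ(yᵢ − βxᵢ)/1 − β/9 = 0, so β = Σxᵢyᵢ / (Σxᵢ² + σ²/τ²).
Σxᵢyᵢ = 6·14 + 3·4 + 6·10 = 156; Σxᵢ² = 81; σ²/τ² = 1/9.
β̂_MAP = 156 / (81 + 1/9) = 156/(730/9) = 702/365 ≈ 1.923.

β̂_MAP = 1.923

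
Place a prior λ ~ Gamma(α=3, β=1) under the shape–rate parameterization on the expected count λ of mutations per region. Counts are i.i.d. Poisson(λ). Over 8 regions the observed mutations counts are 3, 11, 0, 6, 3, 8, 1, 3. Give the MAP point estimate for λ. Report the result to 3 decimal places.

λ̂_MAP = 4.111

Σxᵢ = 3+11+0+6+3+8+1+3 = 35, with n = 8.
Posterior ∝ λ^2e^(−1λ) · λ^35e^(−8λ) = λ^37e^(−9λ), i.e. Gamma(shape=38, rate=9).
The mode of a Gamma(a, b) with a ≥ 1 (shape–rate) is (a−1)/b = 37/9 ≈ 4.111.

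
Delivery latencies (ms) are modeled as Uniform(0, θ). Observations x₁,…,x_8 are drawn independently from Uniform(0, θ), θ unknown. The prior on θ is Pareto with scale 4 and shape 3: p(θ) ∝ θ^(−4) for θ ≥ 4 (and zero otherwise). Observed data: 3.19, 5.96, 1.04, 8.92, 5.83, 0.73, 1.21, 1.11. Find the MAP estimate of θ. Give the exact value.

The Uniform(0, θ) likelihood is θ^(−n) for θ ≥ max(xᵢ), zero otherwise. Here max(xᵢ) = 8.92.
Posterior ∝ θ^(−4) · θ^(−8) = θ^(−12) on θ ≥ max(4, 8.92) = 8.92.
This density is strictly decreasing in θ, so the posterior mode lies at the lower boundary of the support.

θ̂_MAP = 8.92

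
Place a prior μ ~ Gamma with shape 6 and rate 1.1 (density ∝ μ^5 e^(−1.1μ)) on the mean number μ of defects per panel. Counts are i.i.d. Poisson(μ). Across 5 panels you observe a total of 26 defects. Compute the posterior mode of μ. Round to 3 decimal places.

Σxᵢ = 26, n = 5.
Posterior ∝ μ^5e^(−1.1μ) · μ^26e^(−5μ) = μ^31e^(−6.1μ), i.e. Gamma(shape=32, rate=6.1).
The mode of a Gamma(a, b) with a ≥ 1 (shape–rate) is (a−1)/b = 31/6.1 ≈ 5.082.

μ̂_MAP = 5.082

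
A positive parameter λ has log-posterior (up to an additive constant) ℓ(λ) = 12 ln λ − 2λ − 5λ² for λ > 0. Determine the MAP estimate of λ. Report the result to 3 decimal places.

ℓ'(λ) = 12/λ − 2 − 10λ. Setting this to zero and multiplying by λ: 10λ² + 2λ − 12 = 0.
λ = (−2 + √(2² + 4·10·12)) / (2·10) = (−2 + √484) / 20 = (−2 + 22)/20 = 1.
ℓ''(λ) = −12/λ² − 10 < 0, confirming a maximum.

λ̂_MAP = 1.000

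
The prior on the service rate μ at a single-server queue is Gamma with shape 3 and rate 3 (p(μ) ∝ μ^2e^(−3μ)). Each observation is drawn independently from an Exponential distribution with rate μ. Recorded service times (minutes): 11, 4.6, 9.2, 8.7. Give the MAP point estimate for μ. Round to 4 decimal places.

The Exponential(rate=μ) likelihood is ∝ μ^n e^(−μΣtᵢ). Here n = 4 and Σtᵢ = 11 + 4.6 + 9.2 + 8.7 = 33.5.
Posterior ∝ μ^2e^(−3μ) · μ^4e^(−33.5μ) = μ^6e^(−36.5μ), i.e. Gamma(7, 36.5).
Mode = (a−1)/b = 6/36.5 ≈ 0.1644.

μ̂_MAP = 0.1644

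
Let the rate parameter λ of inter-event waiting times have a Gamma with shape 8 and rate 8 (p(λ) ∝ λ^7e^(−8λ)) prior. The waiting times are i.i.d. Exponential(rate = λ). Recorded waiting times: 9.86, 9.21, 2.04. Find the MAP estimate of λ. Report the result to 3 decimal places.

The Exponential(rate=λ) likelihood is ∝ λ^n e^(−λΣtᵢ). Here n = 3 and Σtᵢ = 9.86 + 9.21 + 2.04 = 21.11.
Posterior ∝ λ^7e^(−8λ) · λ^3e^(−21.11λ) = λ^10e^(−29.11λ), i.e. Gamma(11, 29.11).
Mode = (a−1)/b = 10/29.11 ≈ 0.344.

λ̂_MAP = 0.344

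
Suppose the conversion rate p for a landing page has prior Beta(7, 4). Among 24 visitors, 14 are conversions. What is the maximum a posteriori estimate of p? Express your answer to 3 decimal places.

p̂_MAP = 0.606

Prior: Beta(7, 4).
Data: 14 successes in 24 trials. The binomial likelihood contributes p^14(1−p)^10, so the posterior is Beta(7+14, 4+10) = Beta(21, 14).
For Beta(a, b) with a, b > 1 the mode is (a−1)/(a+b−2) = 20/33 ≈ 0.606.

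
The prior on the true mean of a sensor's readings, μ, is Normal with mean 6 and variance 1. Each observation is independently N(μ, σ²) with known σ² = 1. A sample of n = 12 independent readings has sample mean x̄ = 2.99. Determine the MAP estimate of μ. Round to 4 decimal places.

μ̂_MAP = 3.2215

n = 12, x̄ = 2.99.
For a Normal prior and Normal likelihood with known variance, the posterior is Normal; its mode equals its mean, the precision-weighted average.
Prior precision 1/σ₀² = 1/1 = 1; data precision n/σ² = 12/1 = 12.
μ̂ = (1·6 + 12·2.99) / (1 + 12) = 41.88/13 = 1047/325 ≈ 3.2215.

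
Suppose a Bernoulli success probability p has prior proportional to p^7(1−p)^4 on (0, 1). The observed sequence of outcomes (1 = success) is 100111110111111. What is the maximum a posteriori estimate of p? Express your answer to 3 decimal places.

p̂_MAP = 0.731

The prior density ∝ p^7(1−p)^4 is the kernel of Beta(8, 5).
Data: 12 successes in 15 trials (from the sequence). The binomial likelihood contributes p^12(1−p)^3, so the posterior is Beta(8+12, 5+3) = Beta(20, 8).
For Beta(a, b) with a, b > 1 the mode is (a−1)/(a+b−2) = 19/26 ≈ 0.731.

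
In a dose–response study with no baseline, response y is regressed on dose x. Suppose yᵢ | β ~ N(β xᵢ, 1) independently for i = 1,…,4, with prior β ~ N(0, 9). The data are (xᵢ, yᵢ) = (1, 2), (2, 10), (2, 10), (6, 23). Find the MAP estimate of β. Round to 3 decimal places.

log p(β | y) = −Σ(yᵢ − βxᵢ)²/(2·1) − β²/(2·9) + const.
Setting the derivative to zero: Σxᵢ(yᵢ − βxᵢ)/1 − β/9 = 0, so β = Σxᵢyᵢ / (Σxᵢ² + σ²/τ²).
Σxᵢyᵢ = 1·2 + 2·10 + 2·10 + 6·23 = 180; Σxᵢ² = 45; σ²/τ² = 1/9.
β̂_MAP = 180 / (45 + 1/9) = 180/(406/9) = 810/203 ≈ 3.990.

β̂_MAP = 3.990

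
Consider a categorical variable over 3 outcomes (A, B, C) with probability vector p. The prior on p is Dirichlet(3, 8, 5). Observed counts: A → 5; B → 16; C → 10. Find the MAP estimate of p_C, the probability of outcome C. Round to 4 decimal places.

MAP estimate of p_C = 0.3182

The posterior is Dirichlet(αᵢ + nᵢ) = Dirichlet(8, 24, 15).
For a Dirichlet(a₁,…,a_K) with all aᵢ > 1, the mode has j-th component (aⱼ − 1)/(Σaᵢ − K).
Here Σaᵢ = 47 and K = 3, so p_C = (15 − 1)/(47 − 3) = 14/44 ≈ 0.3182.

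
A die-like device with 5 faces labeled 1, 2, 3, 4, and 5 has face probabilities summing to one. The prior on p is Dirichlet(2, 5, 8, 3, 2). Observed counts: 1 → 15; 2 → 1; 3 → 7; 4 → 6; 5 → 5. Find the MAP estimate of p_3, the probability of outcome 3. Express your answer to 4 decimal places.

The posterior is Dirichlet(αᵢ + nᵢ) = Dirichlet(17, 6, 15, 9, 7).
For a Dirichlet(a₁,…,a_K) with all aᵢ > 1, the mode has j-th component (aⱼ − 1)/(Σaᵢ − K).
Here Σaᵢ = 54 and K = 5, so p_3 = (15 − 1)/(54 − 5) = 14/49 ≈ 0.2857.

MAP estimate: 0.2857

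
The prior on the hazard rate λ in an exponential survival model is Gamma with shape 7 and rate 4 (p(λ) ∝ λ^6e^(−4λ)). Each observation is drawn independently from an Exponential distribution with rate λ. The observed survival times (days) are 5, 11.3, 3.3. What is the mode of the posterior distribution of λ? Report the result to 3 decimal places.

λ̂_MAP = 0.381

The Exponential(rate=λ) likelihood is ∝ λ^n e^(−λΣtᵢ). Here n = 3 and Σtᵢ = 5 + 11.3 + 3.3 = 19.6.
Posterior ∝ λ^6e^(−4λ) · λ^3e^(−19.6λ) = λ^9e^(−23.6λ), i.e. Gamma(10, 23.6).
Mode = (a−1)/b = 9/23.6 ≈ 0.381.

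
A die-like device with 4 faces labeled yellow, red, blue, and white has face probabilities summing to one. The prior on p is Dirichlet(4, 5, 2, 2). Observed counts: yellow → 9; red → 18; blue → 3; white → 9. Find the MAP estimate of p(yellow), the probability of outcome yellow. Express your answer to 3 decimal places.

The posterior is Dirichlet(αᵢ + nᵢ) = Dirichlet(13, 23, 5, 11).
For a Dirichlet(a₁,…,a_K) with all aᵢ > 1, the mode has j-th component (aⱼ − 1)/(Σaᵢ − K).
Here Σaᵢ = 52 and K = 4, so p(yellow) = (13 − 1)/(52 − 4) = 12/48 ≈ 0.250.

MAP estimate of p(yellow) = 0.250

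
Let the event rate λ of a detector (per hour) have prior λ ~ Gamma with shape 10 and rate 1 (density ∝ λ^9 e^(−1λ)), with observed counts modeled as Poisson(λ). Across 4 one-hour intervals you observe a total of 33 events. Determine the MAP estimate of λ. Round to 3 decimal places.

λ̂_MAP = 8.400

Σxᵢ = 33, n = 4.
Posterior ∝ λ^9e^(−1λ) · λ^33e^(−4λ) = λ^42e^(−5λ), i.e. Gamma(shape=43, rate=5).
The mode of a Gamma(a, b) with a ≥ 1 (shape–rate) is (a−1)/b = 42/5 ≈ 8.400.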